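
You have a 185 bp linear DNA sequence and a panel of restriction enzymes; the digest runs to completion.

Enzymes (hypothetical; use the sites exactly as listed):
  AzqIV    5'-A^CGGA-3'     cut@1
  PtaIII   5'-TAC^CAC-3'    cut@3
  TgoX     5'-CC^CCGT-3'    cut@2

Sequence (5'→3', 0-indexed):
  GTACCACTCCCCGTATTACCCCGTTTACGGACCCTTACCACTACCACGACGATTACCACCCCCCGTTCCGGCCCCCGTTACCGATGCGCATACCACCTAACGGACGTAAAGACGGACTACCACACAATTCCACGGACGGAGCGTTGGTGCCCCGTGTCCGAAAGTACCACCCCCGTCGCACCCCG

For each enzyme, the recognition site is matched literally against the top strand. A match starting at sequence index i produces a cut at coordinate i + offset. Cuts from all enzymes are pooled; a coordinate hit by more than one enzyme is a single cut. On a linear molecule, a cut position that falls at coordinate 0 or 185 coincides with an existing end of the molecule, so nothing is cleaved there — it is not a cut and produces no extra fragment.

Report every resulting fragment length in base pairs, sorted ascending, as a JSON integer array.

[4,4,5,6,6,6,7,7,8,10,11,12,12,12,12,13,15,16,19]

Scan for sites:
  AzqIV (ACGGA, off=1): starts [26, 99, 111, 131, 135] → cuts [27, 100, 112, 132, 136]
  PtaIII (TACCAC, off=3): starts [1, 35, 41, 53, 90, 117, 164] → cuts [4, 38, 44, 56, 93, 120, 167]
  TgoX (CCCCGT, off=2): starts [8, 18, 60, 72, 149, 170] → cuts [10, 20, 62, 74, 151, 172]

Pooled cuts: [4, 10, 20, 27, 38, 44, 56, 62, 74, 93, 100, 112, 120, 132, 136, 151, 167, 172]

Fragment lengths:
  [0,4): 4 bp
  [4,10): 6 bp
  [10,20): 10 bp
  [20,27): 7 bp
  [27,38): 11 bp
  [38,44): 6 bp
  [44,56): 12 bp
  [56,62): 6 bp
  [62,74): 12 bp
  [74,93): 19 bp
  [93,100): 7 bp
  [100,112): 12 bp
  [112,120): 8 bp
  [120,132): 12 bp
  [132,136): 4 bp
  [136,151): 15 bp
  [151,167): 16 bp
  [167,172): 5 bp
  [172,185): 13 bp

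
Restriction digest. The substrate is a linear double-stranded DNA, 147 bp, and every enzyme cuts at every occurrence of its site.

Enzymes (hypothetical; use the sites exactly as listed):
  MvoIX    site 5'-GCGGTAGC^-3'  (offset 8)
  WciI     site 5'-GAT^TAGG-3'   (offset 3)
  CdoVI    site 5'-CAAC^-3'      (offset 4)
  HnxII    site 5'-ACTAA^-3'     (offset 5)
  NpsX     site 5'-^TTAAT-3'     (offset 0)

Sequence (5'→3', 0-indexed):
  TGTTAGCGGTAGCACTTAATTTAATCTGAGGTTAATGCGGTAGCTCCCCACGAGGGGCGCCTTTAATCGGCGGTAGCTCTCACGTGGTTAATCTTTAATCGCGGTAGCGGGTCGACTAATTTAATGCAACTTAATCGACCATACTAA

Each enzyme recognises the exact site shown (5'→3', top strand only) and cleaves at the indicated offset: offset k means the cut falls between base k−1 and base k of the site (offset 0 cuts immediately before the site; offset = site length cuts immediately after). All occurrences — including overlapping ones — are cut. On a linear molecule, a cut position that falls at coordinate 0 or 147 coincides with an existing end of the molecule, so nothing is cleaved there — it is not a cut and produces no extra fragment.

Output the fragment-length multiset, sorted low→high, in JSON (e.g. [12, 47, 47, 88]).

Per-enzyme occurrences:
  MvoIX GCGGTAGC/8: at [5, 36, 69, 100] ⇒ [13, 44, 77, 108]
  WciI (GATTAGG, off=3): no sites
  CdoVI CAAC/4: at [126] ⇒ [130]
  HnxII ACTAA/5: at [114, 142] ⇒ [119] (position 147 is a terminus of the linear molecule — no cut)
  NpsX TTAAT/0: at [15, 20, 31, 62, 87, 94, 120, 130] ⇒ [15, 20, 31, 62, 87, 94, 120, 130]

All cut coordinates (distinct, sorted): [13, 15, 20, 31, 44, 62, 77, 87, 94, 108, 119, 120, 130]

Fragment lengths:
  [0,13): 13 bp
  [13,15): 2 bp
  [15,20): 5 bp
  [20,31): 11 bp
  [31,44): 13 bp
  [44,62): 18 bp
  [62,77): 15 bp
  [77,87): 10 bp
  [87,94): 7 bp
  [94,108): 14 bp
  [108,119): 11 bp
  [119,120): 1 bp
  [120,130): 10 bp
  [130,147): 17 bp

[1,2,5,7,10,10,11,11,13,13,14,15,17,18]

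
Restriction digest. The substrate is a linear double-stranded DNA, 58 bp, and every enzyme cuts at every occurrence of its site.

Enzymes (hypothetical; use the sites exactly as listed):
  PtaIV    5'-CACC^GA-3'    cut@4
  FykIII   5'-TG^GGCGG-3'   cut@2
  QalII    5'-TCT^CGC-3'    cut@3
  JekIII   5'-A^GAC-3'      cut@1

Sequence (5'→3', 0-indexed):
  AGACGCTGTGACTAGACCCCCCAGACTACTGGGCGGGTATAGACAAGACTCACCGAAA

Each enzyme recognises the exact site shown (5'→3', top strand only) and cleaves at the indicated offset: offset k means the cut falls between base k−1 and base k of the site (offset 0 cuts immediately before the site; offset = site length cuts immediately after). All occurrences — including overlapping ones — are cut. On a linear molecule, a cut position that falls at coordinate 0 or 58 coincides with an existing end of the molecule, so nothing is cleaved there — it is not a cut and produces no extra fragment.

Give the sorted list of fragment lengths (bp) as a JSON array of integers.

[1,4,5,8,8,9,10,13]

Site scan:
  PtaIV (CACCGA, off=4): starts [50] → cuts [54]
  FykIII (TGGGCGG, off=2): starts [29] → cuts [31]
  QalII (TCTCGC, off=3): no sites
  JekIII (AGAC, off=1): starts [0, 13, 22, 40, 45] → cuts [1, 14, 23, 41, 46]

All cut coordinates (distinct, sorted): [1, 14, 23, 31, 41, 46, 54]

Fragments:
  [0,1): 1 bp
  [1,14): 13 bp
  [14,23): 9 bp
  [23,31): 8 bp
  [31,41): 10 bp
  [41,46): 5 bp
  [46,54): 8 bp
  [54,58): 4 bp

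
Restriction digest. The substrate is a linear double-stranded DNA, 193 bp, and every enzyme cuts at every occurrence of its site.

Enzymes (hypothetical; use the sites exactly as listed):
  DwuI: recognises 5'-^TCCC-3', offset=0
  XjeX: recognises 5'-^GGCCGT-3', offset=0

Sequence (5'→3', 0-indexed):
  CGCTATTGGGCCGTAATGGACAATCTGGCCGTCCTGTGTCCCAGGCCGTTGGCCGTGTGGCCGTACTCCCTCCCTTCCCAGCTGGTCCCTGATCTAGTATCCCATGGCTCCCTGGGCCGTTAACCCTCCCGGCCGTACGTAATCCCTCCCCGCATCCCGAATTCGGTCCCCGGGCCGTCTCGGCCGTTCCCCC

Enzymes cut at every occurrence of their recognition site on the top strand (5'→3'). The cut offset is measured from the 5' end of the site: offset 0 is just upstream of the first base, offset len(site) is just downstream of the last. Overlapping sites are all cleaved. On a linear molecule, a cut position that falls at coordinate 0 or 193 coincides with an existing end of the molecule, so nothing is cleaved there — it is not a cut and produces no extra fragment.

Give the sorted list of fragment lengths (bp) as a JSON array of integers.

[4,4,4,5,5,6,6,6,6,7,8,8,8,8,9,9,10,12,12,12,12,14,18]

Site scan:
  DwuI TCCC/0: at [38, 66, 70, 75, 85, 99, 108, 126, 142, 146, 154, 166, 187] ⇒ [38, 66, 70, 75, 85, 99, 108, 126, 142, 146, 154, 166, 187]
  XjeX GGCCGT/0: at [8, 26, 43, 50, 58, 114, 130, 172, 181] ⇒ [8, 26, 43, 50, 58, 114, 130, 172, 181]

All cut coordinates (distinct, sorted): [8, 26, 38, 43, 50, 58, 66, 70, 75, 85, 99, 108, 114, 126, 130, 142, 146, 154, 166, 172, 181, 187]

Fragment lengths:
  [0,8): 8 bp
  [8,26): 18 bp
  [26,38): 12 bp
  [38,43): 5 bp
  [43,50): 7 bp
  [50,58): 8 bp
  [58,66): 8 bp
  [66,70): 4 bp
  [70,75): 5 bp
  [75,85): 10 bp
  [85,99): 14 bp
  [99,108): 9 bp
  [108,114): 6 bp
  [114,126): 12 bp
  [126,130): 4 bp
  [130,142): 12 bp
  [142,146): 4 bp
  [146,154): 8 bp
  [154,166): 12 bp
  [166,172): 6 bp
  [172,181): 9 bp
  [181,187): 6 bp
  [187,193): 6 bp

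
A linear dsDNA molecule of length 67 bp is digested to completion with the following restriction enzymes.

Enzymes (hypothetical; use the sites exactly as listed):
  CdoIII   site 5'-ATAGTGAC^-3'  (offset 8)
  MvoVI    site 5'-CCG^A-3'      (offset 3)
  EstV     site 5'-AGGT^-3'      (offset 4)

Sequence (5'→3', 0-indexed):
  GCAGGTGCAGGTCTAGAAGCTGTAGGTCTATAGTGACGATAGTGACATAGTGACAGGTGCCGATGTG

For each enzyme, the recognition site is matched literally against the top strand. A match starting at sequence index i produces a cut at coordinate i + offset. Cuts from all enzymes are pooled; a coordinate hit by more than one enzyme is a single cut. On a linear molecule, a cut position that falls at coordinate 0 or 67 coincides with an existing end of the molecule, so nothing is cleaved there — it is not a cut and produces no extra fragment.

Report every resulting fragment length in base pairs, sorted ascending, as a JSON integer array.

[4,4,5,6,6,8,9,10,15]

Site scan:
  CdoIII ATAGTGAC/8: at [29, 38, 46] ⇒ [37, 46, 54]
  MvoVI CCGA/3: at [59] ⇒ [62]
  EstV AGGT/4: at [2, 8, 23, 54] ⇒ [6, 12, 27, 58]

All cut coordinates (distinct, sorted): [6, 12, 27, 37, 46, 54, 58, 62]

Fragments:
  [0,6): 6 bp
  [6,12): 6 bp
  [12,27): 15 bp
  [27,37): 10 bp
  [37,46): 9 bp
  [46,54): 8 bp
  [54,58): 4 bp
  [58,62): 4 bp
  [62,67): 5 bp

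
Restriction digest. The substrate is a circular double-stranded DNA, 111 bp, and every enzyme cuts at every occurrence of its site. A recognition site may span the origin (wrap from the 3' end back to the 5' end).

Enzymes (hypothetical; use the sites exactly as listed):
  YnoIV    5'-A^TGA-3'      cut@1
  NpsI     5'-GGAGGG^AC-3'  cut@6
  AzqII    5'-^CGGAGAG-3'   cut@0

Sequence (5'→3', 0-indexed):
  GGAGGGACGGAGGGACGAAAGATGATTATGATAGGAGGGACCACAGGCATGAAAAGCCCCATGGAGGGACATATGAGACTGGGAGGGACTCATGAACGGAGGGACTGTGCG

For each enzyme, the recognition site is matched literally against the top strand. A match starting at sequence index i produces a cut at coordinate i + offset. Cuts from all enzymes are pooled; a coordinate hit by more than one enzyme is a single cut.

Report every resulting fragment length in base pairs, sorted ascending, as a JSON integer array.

Per-enzyme occurrences:
  YnoIV ATGA/1: at [21, 27, 48, 72, 91] ⇒ [22, 28, 49, 73, 92]
  NpsI GGAGGGAC/6: at [0, 8, 33, 62, 81, 97] ⇒ [6, 14, 39, 68, 87, 103]
  AzqII (CGGAGAG, off=0): no sites

All cut coordinates (distinct, sorted): [6, 14, 22, 28, 39, 49, 68, 73, 87, 92, 103]

Fragment lengths:
  6→14: 8 bp
  14→22: 8 bp
  22→28: 6 bp
  28→39: 11 bp
  39→49: 10 bp
  49→68: 19 bp
  68→73: 5 bp
  73→87: 14 bp
  87→92: 5 bp
  92→103: 11 bp
  103→6 (wrap): 111-103+6 = 14 bp

[5,5,6,8,8,10,11,11,14,14,19]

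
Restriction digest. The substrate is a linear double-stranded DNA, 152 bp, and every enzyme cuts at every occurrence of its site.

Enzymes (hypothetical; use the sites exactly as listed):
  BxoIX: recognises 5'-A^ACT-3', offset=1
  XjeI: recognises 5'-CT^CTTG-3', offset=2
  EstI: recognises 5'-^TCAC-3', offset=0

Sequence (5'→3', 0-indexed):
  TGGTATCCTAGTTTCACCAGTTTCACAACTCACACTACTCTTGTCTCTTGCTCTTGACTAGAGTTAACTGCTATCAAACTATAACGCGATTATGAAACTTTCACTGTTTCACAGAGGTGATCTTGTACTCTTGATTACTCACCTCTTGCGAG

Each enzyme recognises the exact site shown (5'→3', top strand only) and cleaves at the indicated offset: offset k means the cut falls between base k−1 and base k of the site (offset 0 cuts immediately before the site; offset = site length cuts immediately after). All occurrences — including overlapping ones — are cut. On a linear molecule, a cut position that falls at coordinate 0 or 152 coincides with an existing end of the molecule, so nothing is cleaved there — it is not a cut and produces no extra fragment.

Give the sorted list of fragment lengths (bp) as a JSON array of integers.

Site scan:
  BxoIX (AACT, off=1): starts [26, 65, 76, 95] → cuts [27, 66, 77, 96]
  XjeI (CTCTTG, off=2): starts [37, 44, 50, 127, 142] → cuts [39, 46, 52, 129, 144]
  EstI (TCAC, off=0): starts [13, 22, 29, 100, 108, 138] → cuts [13, 22, 29, 100, 108, 138]

Pooled cuts: [13, 22, 27, 29, 39, 46, 52, 66, 77, 96, 100, 108, 129, 138, 144]

Fragments:
  [0,13): 13 bp
  [13,22): 9 bp
  [22,27): 5 bp
  [27,29): 2 bp
  [29,39): 10 bp
  [39,46): 7 bp
  [46,52): 6 bp
  [52,66): 14 bp
  [66,77): 11 bp
  [77,96): 19 bp
  [96,100): 4 bp
  [100,108): 8 bp
  [108,129): 21 bp
  [129,138): 9 bp
  [138,144): 6 bp
  [144,152): 8 bp

[2,4,5,6,6,7,8,8,9,9,10,11,13,14,19,21]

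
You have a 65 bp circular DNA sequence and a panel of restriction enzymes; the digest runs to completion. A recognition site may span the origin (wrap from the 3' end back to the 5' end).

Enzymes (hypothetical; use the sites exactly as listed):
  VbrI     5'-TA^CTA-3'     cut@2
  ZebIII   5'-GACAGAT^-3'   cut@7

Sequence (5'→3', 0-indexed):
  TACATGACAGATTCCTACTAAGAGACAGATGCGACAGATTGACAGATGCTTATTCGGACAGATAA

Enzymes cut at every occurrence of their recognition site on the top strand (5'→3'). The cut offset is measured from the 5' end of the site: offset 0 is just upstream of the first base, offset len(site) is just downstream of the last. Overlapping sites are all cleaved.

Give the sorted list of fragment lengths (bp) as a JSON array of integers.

[5,8,9,13,14,16]

Site scan:
  VbrI (TACTA, off=2): starts [15] → cuts [17]
  ZebIII (GACAGAT, off=7): starts [5, 23, 32, 40, 56] → cuts [12, 30, 39, 47, 63]

Pooled cuts: [12, 17, 30, 39, 47, 63]

Fragment lengths:
  12→17: 5 bp
  17→30: 13 bp
  30→39: 9 bp
  39→47: 8 bp
  47→63: 16 bp
  63→12 (wrap): 65-63+12 = 14 bp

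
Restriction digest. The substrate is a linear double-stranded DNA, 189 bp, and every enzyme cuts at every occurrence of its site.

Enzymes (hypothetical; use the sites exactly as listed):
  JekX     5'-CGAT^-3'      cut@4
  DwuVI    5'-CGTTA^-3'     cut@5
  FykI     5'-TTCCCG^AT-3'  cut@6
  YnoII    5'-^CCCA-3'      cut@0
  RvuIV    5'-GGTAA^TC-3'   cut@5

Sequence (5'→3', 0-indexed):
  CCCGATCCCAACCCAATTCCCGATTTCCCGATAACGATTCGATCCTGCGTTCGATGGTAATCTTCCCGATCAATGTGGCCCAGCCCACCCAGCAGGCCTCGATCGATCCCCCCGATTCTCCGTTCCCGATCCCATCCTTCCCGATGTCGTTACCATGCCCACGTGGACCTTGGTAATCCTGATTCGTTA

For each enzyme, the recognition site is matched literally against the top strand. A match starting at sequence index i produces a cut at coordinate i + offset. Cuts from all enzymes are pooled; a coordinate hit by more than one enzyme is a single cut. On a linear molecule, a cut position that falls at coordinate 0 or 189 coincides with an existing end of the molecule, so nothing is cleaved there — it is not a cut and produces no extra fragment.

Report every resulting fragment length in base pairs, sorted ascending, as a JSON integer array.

Site scan:
  JekX CGAT/4: at [2, 20, 28, 34, 39, 51, 66, 99, 103, 112, 126, 141] ⇒ [6, 24, 32, 38, 43, 55, 70, 103, 107, 116, 130, 145]
  DwuVI CGTTA/5: at [147, 184] ⇒ [152] (position 189 is a terminus of the linear molecule — no cut)
  FykI TTCCCGAT/6: at [16, 24, 62, 122, 137] ⇒ [22, 30, 68, 128, 143]
  YnoII CCCA/0: at [6, 11, 78, 83, 87, 130, 157] ⇒ [6, 11, 78, 83, 87, 130, 157]
  RvuIV GGTAATC/5: at [55, 171] ⇒ [60, 176]

Pooled cuts: [6, 11, 22, 24, 30, 32, 38, 43, 55, 60, 68, 70, 78, 83, 87, 103, 107, 116, 128, 130, 143, 145, 152, 157, 176]

Fragments:
  [0,6): 6 bp
  [6,11): 5 bp
  [11,22): 11 bp
  [22,24): 2 bp
  [24,30): 6 bp
  [30,32): 2 bp
  [32,38): 6 bp
  [38,43): 5 bp
  [43,55): 12 bp
  [55,60): 5 bp
  [60,68): 8 bp
  [68,70): 2 bp
  [70,78): 8 bp
  [78,83): 5 bp
  [83,87): 4 bp
  [87,103): 16 bp
  [103,107): 4 bp
  [107,116): 9 bp
  [116,128): 12 bp
  [128,130): 2 bp
  [130,143): 13 bp
  [143,145): 2 bp
  [145,152): 7 bp
  [152,157): 5 bp
  [157,176): 19 bp
  [176,189): 13 bp

[2,2,2,2,2,4,4,5,5,5,5,5,6,6,6,7,8,8,9,11,12,12,13,13,16,19]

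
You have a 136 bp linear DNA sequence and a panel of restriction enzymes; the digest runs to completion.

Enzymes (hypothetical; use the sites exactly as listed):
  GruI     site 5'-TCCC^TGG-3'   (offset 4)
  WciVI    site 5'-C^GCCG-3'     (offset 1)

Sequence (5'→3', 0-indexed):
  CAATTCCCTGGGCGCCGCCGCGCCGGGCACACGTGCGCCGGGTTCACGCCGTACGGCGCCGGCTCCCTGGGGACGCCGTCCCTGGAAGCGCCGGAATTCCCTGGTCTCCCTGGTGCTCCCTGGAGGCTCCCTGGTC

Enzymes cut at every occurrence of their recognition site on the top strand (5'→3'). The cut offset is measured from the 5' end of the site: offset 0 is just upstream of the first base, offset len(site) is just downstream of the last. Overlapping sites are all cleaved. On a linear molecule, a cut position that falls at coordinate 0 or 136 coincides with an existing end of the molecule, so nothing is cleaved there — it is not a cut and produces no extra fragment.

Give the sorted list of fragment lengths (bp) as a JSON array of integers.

Site scan:
  GruI (TCCCTGG, off=4): starts [4, 63, 78, 97, 106, 116, 127] → cuts [8, 67, 82, 101, 110, 120, 131]
  WciVI (CGCCG, off=1): starts [12, 15, 20, 35, 46, 56, 73, 88] → cuts [13, 16, 21, 36, 47, 57, 74, 89]

Pooled cuts: [8, 13, 16, 21, 36, 47, 57, 67, 74, 82, 89, 101, 110, 120, 131]

Fragment lengths:
  [0,8): 8 bp
  [8,13): 5 bp
  [13,16): 3 bp
  [16,21): 5 bp
  [21,36): 15 bp
  [36,47): 11 bp
  [47,57): 10 bp
  [57,67): 10 bp
  [67,74): 7 bp
  [74,82): 8 bp
  [82,89): 7 bp
  [89,101): 12 bp
  [101,110): 9 bp
  [110,120): 10 bp
  [120,131): 11 bp
  [131,136): 5 bp

[3,5,5,5,7,7,8,8,9,10,10,10,11,11,12,15]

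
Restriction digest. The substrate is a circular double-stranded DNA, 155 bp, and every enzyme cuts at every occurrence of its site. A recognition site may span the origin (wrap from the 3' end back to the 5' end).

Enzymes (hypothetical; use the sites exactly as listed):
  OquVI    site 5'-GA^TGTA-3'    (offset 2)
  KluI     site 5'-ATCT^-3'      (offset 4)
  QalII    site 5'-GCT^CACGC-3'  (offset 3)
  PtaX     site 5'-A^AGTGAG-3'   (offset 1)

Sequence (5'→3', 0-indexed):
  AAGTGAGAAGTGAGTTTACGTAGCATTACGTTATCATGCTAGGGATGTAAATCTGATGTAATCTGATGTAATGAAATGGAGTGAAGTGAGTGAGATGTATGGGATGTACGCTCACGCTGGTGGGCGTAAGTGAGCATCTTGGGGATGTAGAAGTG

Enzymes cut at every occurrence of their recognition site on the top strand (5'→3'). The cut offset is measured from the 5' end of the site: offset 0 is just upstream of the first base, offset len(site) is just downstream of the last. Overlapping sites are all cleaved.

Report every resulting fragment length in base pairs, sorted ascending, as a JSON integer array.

[2,2,6,7,8,8,9,9,11,11,11,16,18,37]

Site scan:
  OquVI GATGTA/2: at [43, 54, 64, 93, 102, 143] ⇒ [45, 56, 66, 95, 104, 145]
  KluI ATCT/4: at [50, 60, 135] ⇒ [54, 64, 139]
  QalII GCTCACGC/3: at [109] ⇒ [112]
  PtaX AAGTGAG/1: at [0, 7, 83, 127] ⇒ [1, 8, 84, 128]

All cut coordinates (distinct, sorted): [1, 8, 45, 54, 56, 64, 66, 84, 95, 104, 112, 128, 139, 145]

Fragment lengths:
  1→8: 7 bp
  8→45: 37 bp
  45→54: 9 bp
  54→56: 2 bp
  56→64: 8 bp
  64→66: 2 bp
  66→84: 18 bp
  84→95: 11 bp
  95→104: 9 bp
  104→112: 8 bp
  112→128: 16 bp
  128→139: 11 bp
  139→145: 6 bp
  145→1 (wrap): 155-145+1 = 11 bp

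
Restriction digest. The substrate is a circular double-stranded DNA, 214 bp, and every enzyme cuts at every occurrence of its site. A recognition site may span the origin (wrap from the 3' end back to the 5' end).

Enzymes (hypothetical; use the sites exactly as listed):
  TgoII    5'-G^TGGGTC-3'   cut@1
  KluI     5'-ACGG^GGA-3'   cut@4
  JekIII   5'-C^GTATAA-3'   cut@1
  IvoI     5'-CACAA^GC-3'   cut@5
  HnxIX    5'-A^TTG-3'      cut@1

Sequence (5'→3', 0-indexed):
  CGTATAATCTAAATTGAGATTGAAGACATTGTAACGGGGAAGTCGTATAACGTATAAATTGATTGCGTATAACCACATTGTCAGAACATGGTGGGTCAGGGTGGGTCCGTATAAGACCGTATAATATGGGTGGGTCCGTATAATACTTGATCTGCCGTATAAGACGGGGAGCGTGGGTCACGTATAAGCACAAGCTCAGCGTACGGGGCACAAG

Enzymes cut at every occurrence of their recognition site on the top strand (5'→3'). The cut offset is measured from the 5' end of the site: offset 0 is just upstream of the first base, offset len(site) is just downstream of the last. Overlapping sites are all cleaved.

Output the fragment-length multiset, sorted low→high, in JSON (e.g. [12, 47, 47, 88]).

[2,4,4,6,6,7,7,7,7,7,8,9,9,10,10,11,11,12,12,12,14,19,20]

Per-enzyme occurrences:
  TgoII GTGGGTC/1: at [90, 100, 129, 172] ⇒ [91, 101, 130, 173]
  KluI ACGGGGA/4: at [33, 163] ⇒ [37, 167]
  JekIII CGTATAA/1: at [0, 43, 50, 65, 107, 117, 136, 155, 180] ⇒ [1, 44, 51, 66, 108, 118, 137, 156, 181]
  IvoI CACAAGC/5: at [188, 208] ⇒ [193, 213]
  HnxIX ATTG/1: at [12, 18, 27, 57, 61, 76] ⇒ [13, 19, 28, 58, 62, 77]

All cut coordinates (distinct, sorted): [1, 13, 19, 28, 37, 44, 51, 58, 62, 66, 77, 91, 101, 108, 118, 130, 137, 156, 167, 173, 181, 193, 213]

Fragments:
  1→13: 12 bp
  13→19: 6 bp
  19→28: 9 bp
  28→37: 9 bp
  37→44: 7 bp
  44→51: 7 bp
  51→58: 7 bp
  58→62: 4 bp
  62→66: 4 bp
  66→77: 11 bp
  77→91: 14 bp
  91→101: 10 bp
  101→108: 7 bp
  108→118: 10 bp
  118→130: 12 bp
  130→137: 7 bp
  137→156: 19 bp
  156→167: 11 bp
  167→173: 6 bp
  173→181: 8 bp
  181→193: 12 bp
  193→213: 20 bp
  213→1 (wrap): 214-213+1 = 2 bp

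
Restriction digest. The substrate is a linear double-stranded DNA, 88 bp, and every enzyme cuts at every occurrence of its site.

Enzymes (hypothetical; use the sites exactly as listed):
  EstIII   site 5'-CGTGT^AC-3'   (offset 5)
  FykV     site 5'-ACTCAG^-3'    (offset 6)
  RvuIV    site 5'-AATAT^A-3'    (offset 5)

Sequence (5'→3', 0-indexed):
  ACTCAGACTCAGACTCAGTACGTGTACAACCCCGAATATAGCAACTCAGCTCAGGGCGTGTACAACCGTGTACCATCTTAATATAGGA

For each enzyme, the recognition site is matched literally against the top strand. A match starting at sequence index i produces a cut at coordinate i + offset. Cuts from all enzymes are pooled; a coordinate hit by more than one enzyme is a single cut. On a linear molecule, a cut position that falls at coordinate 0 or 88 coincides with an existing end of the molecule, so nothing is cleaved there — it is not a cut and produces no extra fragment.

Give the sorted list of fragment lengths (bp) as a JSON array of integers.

[4,6,6,6,7,10,10,12,13,14]

Scan for sites:
  EstIII CGTGTAC/5: at [20, 56, 66] ⇒ [25, 61, 71]
  FykV ACTCAG/6: at [0, 6, 12, 43] ⇒ [6, 12, 18, 49]
  RvuIV AATATA/5: at [34, 79] ⇒ [39, 84]

Pooled cuts: [6, 12, 18, 25, 39, 49, 61, 71, 84]

Fragments:
  [0,6): 6 bp
  [6,12): 6 bp
  [12,18): 6 bp
  [18,25): 7 bp
  [25,39): 14 bp
  [39,49): 10 bp
  [49,61): 12 bp
  [61,71): 10 bp
  [71,84): 13 bp
  [84,88): 4 bp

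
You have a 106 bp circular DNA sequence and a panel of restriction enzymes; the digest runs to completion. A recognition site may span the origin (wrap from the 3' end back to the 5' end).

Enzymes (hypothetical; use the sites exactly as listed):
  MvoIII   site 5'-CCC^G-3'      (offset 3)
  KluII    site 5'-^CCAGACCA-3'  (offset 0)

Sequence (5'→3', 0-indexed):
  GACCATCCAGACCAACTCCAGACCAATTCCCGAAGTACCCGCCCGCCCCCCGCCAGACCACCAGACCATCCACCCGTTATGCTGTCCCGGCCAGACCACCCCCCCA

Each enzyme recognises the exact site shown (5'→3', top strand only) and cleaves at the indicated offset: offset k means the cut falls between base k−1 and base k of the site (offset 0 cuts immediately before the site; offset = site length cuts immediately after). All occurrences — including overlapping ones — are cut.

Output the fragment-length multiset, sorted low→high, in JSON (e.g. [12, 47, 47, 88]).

[1,2,4,7,8,9,9,11,13,13,14,15]

Per-enzyme occurrences:
  MvoIII CCCG/3: at [28, 37, 41, 48, 72, 85] ⇒ [31, 40, 44, 51, 75, 88]
  KluII CCAGACCA/0: at [6, 17, 52, 60, 90, 103] ⇒ [6, 17, 52, 60, 90, 103]

Pooled cuts: [6, 17, 31, 40, 44, 51, 52, 60, 75, 88, 90, 103]

Fragments:
  6→17: 11 bp
  17→31: 14 bp
  31→40: 9 bp
  40→44: 4 bp
  44→51: 7 bp
  51→52: 1 bp
  52→60: 8 bp
  60→75: 15 bp
  75→88: 13 bp
  88→90: 2 bp
  90→103: 13 bp
  103→6 (wrap): 106-103+6 = 9 bp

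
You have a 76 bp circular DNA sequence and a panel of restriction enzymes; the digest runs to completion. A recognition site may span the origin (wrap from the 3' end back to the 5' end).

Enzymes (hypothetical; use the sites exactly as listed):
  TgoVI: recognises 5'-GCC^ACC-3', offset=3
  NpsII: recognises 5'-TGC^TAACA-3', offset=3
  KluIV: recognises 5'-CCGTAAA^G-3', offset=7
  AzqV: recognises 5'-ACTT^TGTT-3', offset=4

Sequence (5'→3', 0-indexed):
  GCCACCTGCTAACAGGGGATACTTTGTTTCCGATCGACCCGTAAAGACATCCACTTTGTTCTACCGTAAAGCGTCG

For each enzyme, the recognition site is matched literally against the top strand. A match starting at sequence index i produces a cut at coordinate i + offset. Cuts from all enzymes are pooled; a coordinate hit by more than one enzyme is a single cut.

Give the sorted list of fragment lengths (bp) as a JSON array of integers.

[6,9,11,14,15,21]

Scan for sites:
  TgoVI GCCACC/3: at [0] ⇒ [3]
  NpsII TGCTAACA/3: at [6] ⇒ [9]
  KluIV CCGTAAAG/7: at [38, 63] ⇒ [45, 70]
  AzqV ACTTTGTT/4: at [20, 52] ⇒ [24, 56]

Pooled cuts: [3, 9, 24, 45, 56, 70]

Fragment lengths:
  3→9: 6 bp
  9→24: 15 bp
  24→45: 21 bp
  45→56: 11 bp
  56→70: 14 bp
  70→3 (wrap): 76-70+3 = 9 bp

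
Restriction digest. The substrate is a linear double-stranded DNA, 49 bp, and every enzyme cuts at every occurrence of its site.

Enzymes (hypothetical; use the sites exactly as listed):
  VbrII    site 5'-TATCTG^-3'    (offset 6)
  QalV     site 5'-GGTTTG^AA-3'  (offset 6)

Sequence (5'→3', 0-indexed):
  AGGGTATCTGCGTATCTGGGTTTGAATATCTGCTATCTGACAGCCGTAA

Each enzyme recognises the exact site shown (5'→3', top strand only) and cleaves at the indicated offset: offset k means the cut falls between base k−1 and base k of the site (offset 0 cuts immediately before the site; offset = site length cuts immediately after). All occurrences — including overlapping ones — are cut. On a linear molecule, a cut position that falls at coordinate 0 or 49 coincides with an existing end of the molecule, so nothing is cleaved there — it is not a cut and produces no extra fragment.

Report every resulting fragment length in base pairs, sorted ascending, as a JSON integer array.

Per-enzyme occurrences:
  VbrII (TATCTG, off=6): starts [4, 12, 26, 33] → cuts [10, 18, 32, 39]
  QalV (GGTTTGAA, off=6): starts [18] → cuts [24]

All cut coordinates (distinct, sorted): [10, 18, 24, 32, 39]

Fragment lengths:
  [0,10): 10 bp
  [10,18): 8 bp
  [18,24): 6 bp
  [24,32): 8 bp
  [32,39): 7 bp
  [39,49): 10 bp

[6,7,8,8,10,10]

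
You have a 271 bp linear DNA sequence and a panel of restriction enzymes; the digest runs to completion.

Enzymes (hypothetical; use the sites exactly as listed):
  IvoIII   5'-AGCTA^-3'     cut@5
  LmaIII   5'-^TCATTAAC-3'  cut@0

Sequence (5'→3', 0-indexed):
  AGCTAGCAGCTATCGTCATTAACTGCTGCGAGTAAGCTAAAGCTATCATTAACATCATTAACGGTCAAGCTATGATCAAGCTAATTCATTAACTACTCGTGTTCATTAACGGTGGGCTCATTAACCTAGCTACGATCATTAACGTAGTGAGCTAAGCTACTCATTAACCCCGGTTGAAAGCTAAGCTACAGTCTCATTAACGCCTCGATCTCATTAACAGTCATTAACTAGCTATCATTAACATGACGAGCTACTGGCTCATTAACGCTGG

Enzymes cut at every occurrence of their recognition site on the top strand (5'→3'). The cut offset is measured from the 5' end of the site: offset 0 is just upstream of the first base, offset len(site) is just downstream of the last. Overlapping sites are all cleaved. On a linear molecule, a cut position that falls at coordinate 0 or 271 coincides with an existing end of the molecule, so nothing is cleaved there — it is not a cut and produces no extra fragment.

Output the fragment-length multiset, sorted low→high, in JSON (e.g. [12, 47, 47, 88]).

[1,2,3,3,5,5,5,5,5,6,7,9,10,11,13,14,15,15,17,17,18,19,19,23,24]

Scan for sites:
  IvoIII (AGCTA, off=5): starts [0, 7, 34, 40, 67, 78, 127, 149, 154, 178, 183, 229, 248] → cuts [5, 12, 39, 45, 72, 83, 132, 154, 159, 183, 188, 234, 253]
  LmaIII (TCATTAAC, off=0): starts [15, 45, 54, 85, 102, 117, 135, 160, 193, 210, 220, 234, 258] → cuts [15, 45, 54, 85, 102, 117, 135, 160, 193, 210, 220, 234, 258]

Pooled cuts: [5, 12, 15, 39, 45, 54, 72, 83, 85, 102, 117, 132, 135, 154, 159, 160, 183, 188, 193, 210, 220, 234, 253, 258]

Fragments:
  [0,5): 5 bp
  [5,12): 7 bp
  [12,15): 3 bp
  [15,39): 24 bp
  [39,45): 6 bp
  [45,54): 9 bp
  [54,72): 18 bp
  [72,83): 11 bp
  [83,85): 2 bp
  [85,102): 17 bp
  [102,117): 15 bp
  [117,132): 15 bp
  [132,135): 3 bp
  [135,154): 19 bp
  [154,159): 5 bp
  [159,160): 1 bp
  [160,183): 23 bp
  [183,188): 5 bp
  [188,193): 5 bp
  [193,210): 17 bp
  [210,220): 10 bp
  [220,234): 14 bp
  [234,253): 19 bp
  [253,258): 5 bp
  [258,271): 13 bp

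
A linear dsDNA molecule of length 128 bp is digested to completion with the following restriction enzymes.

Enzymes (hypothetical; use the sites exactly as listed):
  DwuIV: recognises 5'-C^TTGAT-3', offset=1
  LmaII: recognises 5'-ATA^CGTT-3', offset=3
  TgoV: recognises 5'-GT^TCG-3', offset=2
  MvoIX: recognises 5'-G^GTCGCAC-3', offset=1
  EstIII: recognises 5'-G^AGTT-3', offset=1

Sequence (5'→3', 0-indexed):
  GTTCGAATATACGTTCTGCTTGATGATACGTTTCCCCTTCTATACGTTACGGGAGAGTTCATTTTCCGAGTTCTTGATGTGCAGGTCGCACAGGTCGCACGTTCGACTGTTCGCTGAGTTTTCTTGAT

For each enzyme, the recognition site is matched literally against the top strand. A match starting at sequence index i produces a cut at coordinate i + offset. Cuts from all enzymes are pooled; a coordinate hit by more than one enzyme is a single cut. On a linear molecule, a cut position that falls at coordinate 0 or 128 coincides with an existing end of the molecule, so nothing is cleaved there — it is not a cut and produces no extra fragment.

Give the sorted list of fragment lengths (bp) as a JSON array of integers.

Scan for sites:
  DwuIV CTTGAT/1: at [18, 72, 122] ⇒ [19, 73, 123]
  LmaII ATACGTT/3: at [8, 25, 41] ⇒ [11, 28, 44]
  TgoV GTTCG/2: at [0, 100, 108] ⇒ [2, 102, 110]
  MvoIX GGTCGCAC/1: at [83, 92] ⇒ [84, 93]
  EstIII GAGTT/1: at [54, 67, 115] ⇒ [55, 68, 116]

All cut coordinates (distinct, sorted): [2, 11, 19, 28, 44, 55, 68, 73, 84, 93, 102, 110, 116, 123]

Fragments:
  [0,2): 2 bp
  [2,11): 9 bp
  [11,19): 8 bp
  [19,28): 9 bp
  [28,44): 16 bp
  [44,55): 11 bp
  [55,68): 13 bp
  [68,73): 5 bp
  [73,84): 11 bp
  [84,93): 9 bp
  [93,102): 9 bp
  [102,110): 8 bp
  [110,116): 6 bp
  [116,123): 7 bp
  [123,128): 5 bp

[2,5,5,6,7,8,8,9,9,9,9,11,11,13,16]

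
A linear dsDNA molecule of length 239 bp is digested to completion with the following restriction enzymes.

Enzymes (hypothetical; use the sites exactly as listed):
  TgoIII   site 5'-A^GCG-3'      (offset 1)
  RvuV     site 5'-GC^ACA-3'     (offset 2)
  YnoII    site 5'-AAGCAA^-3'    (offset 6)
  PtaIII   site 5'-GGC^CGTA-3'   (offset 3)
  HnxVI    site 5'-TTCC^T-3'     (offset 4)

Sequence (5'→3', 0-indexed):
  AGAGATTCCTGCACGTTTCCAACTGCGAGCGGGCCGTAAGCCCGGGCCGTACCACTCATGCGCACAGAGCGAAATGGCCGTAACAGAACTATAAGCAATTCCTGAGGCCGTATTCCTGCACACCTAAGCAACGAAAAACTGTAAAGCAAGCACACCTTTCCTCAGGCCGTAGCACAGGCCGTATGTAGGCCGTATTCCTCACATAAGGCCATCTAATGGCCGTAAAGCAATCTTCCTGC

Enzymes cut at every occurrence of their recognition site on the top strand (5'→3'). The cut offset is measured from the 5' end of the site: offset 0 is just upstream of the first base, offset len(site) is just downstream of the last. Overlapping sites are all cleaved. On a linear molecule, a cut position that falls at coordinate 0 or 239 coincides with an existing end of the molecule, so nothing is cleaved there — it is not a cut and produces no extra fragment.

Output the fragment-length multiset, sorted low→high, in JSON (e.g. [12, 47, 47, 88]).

Scan for sites:
  TgoIII AGCG/1: at [27, 67] ⇒ [28, 68]
  RvuV GCACA/2: at [61, 117, 149, 171] ⇒ [63, 119, 151, 173]
  YnoII AAGCAA/6: at [92, 125, 143, 224] ⇒ [98, 131, 149, 230]
  PtaIII GGCCGTA/3: at [31, 44, 75, 105, 164, 176, 187, 217] ⇒ [34, 47, 78, 108, 167, 179, 190, 220]
  HnxVI TTCCT/4: at [5, 98, 112, 157, 194, 232] ⇒ [9, 102, 116, 161, 198, 236]

Pooled cuts: [9, 28, 34, 47, 63, 68, 78, 98, 102, 108, 116, 119, 131, 149, 151, 161, 167, 173, 179, 190, 198, 220, 230, 236]

Fragments:
  [0,9): 9 bp
  [9,28): 19 bp
  [28,34): 6 bp
  [34,47): 13 bp
  [47,63): 16 bp
  [63,68): 5 bp
  [68,78): 10 bp
  [78,98): 20 bp
  [98,102): 4 bp
  [102,108): 6 bp
  [108,116): 8 bp
  [116,119): 3 bp
  [119,131): 12 bp
  [131,149): 18 bp
  [149,151): 2 bp
  [151,161): 10 bp
  [161,167): 6 bp
  [167,173): 6 bp
  [173,179): 6 bp
  [179,190): 11 bp
  [190,198): 8 bp
  [198,220): 22 bp
  [220,230): 10 bp
  [230,236): 6 bp
  [236,239): 3 bp

[2,3,3,4,5,6,6,6,6,6,6,8,8,9,10,10,10,11,12,13,16,18,19,20,22]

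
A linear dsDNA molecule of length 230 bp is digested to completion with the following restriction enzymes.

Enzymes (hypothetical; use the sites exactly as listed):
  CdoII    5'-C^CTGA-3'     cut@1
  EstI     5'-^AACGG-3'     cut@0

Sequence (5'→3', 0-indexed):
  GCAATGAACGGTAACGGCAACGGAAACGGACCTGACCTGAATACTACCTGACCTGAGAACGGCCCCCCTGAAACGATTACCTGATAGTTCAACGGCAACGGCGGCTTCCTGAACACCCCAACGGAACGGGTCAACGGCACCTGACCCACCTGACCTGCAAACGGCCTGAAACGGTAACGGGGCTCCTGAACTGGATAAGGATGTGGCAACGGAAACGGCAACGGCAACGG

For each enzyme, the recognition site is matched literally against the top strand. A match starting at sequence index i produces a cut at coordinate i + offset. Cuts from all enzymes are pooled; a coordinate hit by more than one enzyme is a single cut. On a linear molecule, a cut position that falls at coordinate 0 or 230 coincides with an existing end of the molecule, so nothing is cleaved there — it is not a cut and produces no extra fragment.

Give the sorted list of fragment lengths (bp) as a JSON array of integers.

Per-enzyme occurrences:
  CdoII (CCTGA, off=1): starts [30, 35, 46, 51, 66, 79, 107, 139, 148, 164, 184] → cuts [31, 36, 47, 52, 67, 80, 108, 140, 149, 165, 185]
  EstI (AACGG, off=0): starts [6, 12, 18, 24, 57, 90, 96, 119, 124, 132, 159, 169, 175, 207, 213, 219, 225] → cuts [6, 12, 18, 24, 57, 90, 96, 119, 124, 132, 159, 169, 175, 207, 213, 219, 225]

Pooled cuts: [6, 12, 18, 24, 31, 36, 47, 52, 57, 67, 80, 90, 96, 108, 119, 124, 132, 140, 149, 159, 165, 169, 175, 185, 207, 213, 219, 225]

Fragments:
  [0,6): 6 bp
  [6,12): 6 bp
  [12,18): 6 bp
  [18,24): 6 bp
  [24,31): 7 bp
  [31,36): 5 bp
  [36,47): 11 bp
  [47,52): 5 bp
  [52,57): 5 bp
  [57,67): 10 bp
  [67,80): 13 bp
  [80,90): 10 bp
  [90,96): 6 bp
  [96,108): 12 bp
  [108,119): 11 bp
  [119,124): 5 bp
  [124,132): 8 bp
  [132,140): 8 bp
  [140,149): 9 bp
  [149,159): 10 bp
  [159,165): 6 bp
  [165,169): 4 bp
  [169,175): 6 bp
  [175,185): 10 bp
  [185,207): 22 bp
  [207,213): 6 bp
  [213,219): 6 bp
  [219,225): 6 bp
  [225,230): 5 bp

[4,5,5,5,5,5,6,6,6,6,6,6,6,6,6,6,7,8,8,9,10,10,10,10,11,11,12,13,22]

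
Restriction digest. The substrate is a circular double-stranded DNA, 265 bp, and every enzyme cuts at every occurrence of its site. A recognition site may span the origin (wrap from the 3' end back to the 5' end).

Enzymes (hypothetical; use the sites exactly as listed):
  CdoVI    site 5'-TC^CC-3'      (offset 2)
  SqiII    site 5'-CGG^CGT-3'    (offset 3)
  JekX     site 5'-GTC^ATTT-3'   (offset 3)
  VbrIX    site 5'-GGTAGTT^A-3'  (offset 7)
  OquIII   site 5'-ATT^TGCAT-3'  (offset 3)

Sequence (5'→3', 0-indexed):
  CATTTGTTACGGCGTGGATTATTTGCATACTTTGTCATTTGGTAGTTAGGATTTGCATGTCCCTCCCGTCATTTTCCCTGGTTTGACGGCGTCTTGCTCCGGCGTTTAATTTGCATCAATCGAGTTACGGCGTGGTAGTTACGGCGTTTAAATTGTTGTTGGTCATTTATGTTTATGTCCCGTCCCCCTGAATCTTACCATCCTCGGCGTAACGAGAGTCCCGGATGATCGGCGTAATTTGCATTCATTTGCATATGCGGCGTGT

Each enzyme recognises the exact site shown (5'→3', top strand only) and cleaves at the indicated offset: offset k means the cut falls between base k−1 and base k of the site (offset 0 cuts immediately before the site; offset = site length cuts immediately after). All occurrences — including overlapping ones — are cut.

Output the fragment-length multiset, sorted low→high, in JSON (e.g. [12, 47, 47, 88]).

Scan for sites:
  CdoVI (TCCC, off=2): starts [59, 63, 74, 177, 182, 218] → cuts [61, 65, 76, 179, 184, 220]
  SqiII (CGGCGT, off=3): starts [9, 86, 99, 127, 141, 204, 229, 257] → cuts [12, 89, 102, 130, 144, 207, 232, 260]
  JekX (GTCATTT, off=3): starts [33, 67, 161, 263] → cuts [1, 36, 70, 164]
  VbrIX (GGTAGTTA, off=7): starts [40, 133] → cuts [47, 140]
  OquIII (ATTTGCAT, off=3): starts [20, 50, 108, 236, 246] → cuts [23, 53, 111, 239, 249]

Pooled cuts: [1, 12, 23, 36, 47, 53, 61, 65, 70, 76, 89, 102, 111, 130, 140, 144, 164, 179, 184, 207, 220, 232, 239, 249, 260]

Fragment lengths:
  1→12: 11 bp
  12→23: 11 bp
  23→36: 13 bp
  36→47: 11 bp
  47→53: 6 bp
  53→61: 8 bp
  61→65: 4 bp
  65→70: 5 bp
  70→76: 6 bp
  76→89: 13 bp
  89→102: 13 bp
  102→111: 9 bp
  111→130: 19 bp
  130→140: 10 bp
  140→144: 4 bp
  144→164: 20 bp
  164→179: 15 bp
  179→184: 5 bp
  184→207: 23 bp
  207→220: 13 bp
  220→232: 12 bp
  232→239: 7 bp
  239→249: 10 bp
  249→260: 11 bp
  260→1 (wrap): 265-260+1 = 6 bp

[4,4,5,5,6,6,6,7,8,9,10,10,11,11,11,11,12,13,13,13,13,15,19,20,23]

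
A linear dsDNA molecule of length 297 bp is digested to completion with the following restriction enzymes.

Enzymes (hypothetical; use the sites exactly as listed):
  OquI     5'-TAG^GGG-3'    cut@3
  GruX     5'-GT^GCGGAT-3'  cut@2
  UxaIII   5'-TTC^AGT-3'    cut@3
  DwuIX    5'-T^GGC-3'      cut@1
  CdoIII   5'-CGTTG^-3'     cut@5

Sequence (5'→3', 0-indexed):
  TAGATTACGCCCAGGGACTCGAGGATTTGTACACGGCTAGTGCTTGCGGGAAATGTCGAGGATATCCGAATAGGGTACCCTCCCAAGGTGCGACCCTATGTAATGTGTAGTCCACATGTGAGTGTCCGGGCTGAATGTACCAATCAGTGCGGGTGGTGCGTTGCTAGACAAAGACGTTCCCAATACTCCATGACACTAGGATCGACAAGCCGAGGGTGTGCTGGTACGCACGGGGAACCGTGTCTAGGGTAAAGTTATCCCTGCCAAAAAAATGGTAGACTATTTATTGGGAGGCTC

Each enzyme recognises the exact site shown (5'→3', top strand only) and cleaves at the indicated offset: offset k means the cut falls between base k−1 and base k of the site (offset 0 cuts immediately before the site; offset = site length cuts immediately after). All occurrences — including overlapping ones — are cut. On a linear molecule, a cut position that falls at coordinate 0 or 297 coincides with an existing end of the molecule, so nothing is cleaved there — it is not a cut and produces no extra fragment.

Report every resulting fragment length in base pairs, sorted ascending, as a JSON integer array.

Per-enzyme occurrences:
  OquI (TAGGGG, off=3): no sites
  GruX (GTGCGGAT, off=2): no sites
  UxaIII (TTCAGT, off=3): no sites
  DwuIX (TGGC, off=1): no sites
  CdoIII (CGTTG, off=5): starts [158] → cuts [163]

Pooled cuts: [163]

Fragment lengths:
  [0,163): 163 bp
  [163,297): 134 bp

[134,163]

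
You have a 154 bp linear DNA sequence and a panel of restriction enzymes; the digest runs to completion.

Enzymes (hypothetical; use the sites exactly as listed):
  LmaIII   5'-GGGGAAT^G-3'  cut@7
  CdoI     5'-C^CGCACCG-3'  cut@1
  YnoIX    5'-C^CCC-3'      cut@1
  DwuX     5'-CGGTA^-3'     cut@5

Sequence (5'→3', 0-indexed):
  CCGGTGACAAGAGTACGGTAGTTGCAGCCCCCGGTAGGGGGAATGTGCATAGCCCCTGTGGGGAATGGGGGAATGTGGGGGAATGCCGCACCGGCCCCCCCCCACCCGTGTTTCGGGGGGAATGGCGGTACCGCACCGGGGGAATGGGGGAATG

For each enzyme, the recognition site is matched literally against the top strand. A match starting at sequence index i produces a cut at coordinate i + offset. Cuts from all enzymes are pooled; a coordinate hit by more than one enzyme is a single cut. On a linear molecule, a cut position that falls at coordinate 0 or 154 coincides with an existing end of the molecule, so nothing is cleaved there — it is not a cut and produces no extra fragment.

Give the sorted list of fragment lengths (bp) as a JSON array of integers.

[1,1,1,1,1,1,1,1,2,7,7,8,8,8,8,9,9,10,13,14,20,23]

Site scan:
  LmaIII GGGGAATG/7: at [37, 59, 67, 77, 116, 138, 146] ⇒ [44, 66, 74, 84, 123, 145, 153]
  CdoI CCGCACCG/1: at [85, 130] ⇒ [86, 131]
  YnoIX CCCC/1: at [27, 28, 52, 94, 95, 96, 97, 98, 99] ⇒ [28, 29, 53, 95, 96, 97, 98, 99, 100]
  DwuX CGGTA/5: at [15, 31, 125] ⇒ [20, 36, 130]

All cut coordinates (distinct, sorted): [20, 28, 29, 36, 44, 53, 66, 74, 84, 86, 95, 96, 97, 98, 99, 100, 123, 130, 131, 145, 153]

Fragments:
  [0,20): 20 bp
  [20,28): 8 bp
  [28,29): 1 bp
  [29,36): 7 bp
  [36,44): 8 bp
  [44,53): 9 bp
  [53,66): 13 bp
  [66,74): 8 bp
  [74,84): 10 bp
  [84,86): 2 bp
  [86,95): 9 bp
  [95,96): 1 bp
  [96,97): 1 bp
  [97,98): 1 bp
  [98,99): 1 bp
  [99,100): 1 bp
  [100,123): 23 bp
  [123,130): 7 bp
  [130,131): 1 bp
  [131,145): 14 bp
  [145,153): 8 bp
  [153,154): 1 bp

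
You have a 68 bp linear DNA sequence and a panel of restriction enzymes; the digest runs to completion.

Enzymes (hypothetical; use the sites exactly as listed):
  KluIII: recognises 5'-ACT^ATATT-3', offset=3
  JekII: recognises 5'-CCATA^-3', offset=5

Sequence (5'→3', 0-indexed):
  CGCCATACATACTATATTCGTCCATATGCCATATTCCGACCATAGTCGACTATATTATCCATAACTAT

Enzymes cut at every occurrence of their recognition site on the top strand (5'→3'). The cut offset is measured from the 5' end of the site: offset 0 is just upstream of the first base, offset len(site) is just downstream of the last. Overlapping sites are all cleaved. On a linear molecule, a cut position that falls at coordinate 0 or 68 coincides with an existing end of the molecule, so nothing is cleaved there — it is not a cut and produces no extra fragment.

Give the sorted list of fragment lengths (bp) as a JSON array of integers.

Per-enzyme occurrences:
  KluIII (ACTATATT, off=3): starts [10, 48] → cuts [13, 51]
  JekII (CCATA, off=5): starts [2, 21, 28, 39, 58] → cuts [7, 26, 33, 44, 63]

All cut coordinates (distinct, sorted): [7, 13, 26, 33, 44, 51, 63]

Fragment lengths:
  [0,7): 7 bp
  [7,13): 6 bp
  [13,26): 13 bp
  [26,33): 7 bp
  [33,44): 11 bp
  [44,51): 7 bp
  [51,63): 12 bp
  [63,68): 5 bp

[5,6,7,7,7,11,12,13]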